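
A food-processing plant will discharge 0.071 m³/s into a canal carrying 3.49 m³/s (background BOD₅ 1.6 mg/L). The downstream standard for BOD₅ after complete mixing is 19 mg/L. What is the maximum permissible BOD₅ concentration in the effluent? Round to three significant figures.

874 mg/L

At the limit, (Qr·Cr + Qe·Cₑ)/(Qr + Qe) = 19:
Cₑ = (3.561·19 − 3.490·1.600) / 0.07100 = 874.3 mg/L.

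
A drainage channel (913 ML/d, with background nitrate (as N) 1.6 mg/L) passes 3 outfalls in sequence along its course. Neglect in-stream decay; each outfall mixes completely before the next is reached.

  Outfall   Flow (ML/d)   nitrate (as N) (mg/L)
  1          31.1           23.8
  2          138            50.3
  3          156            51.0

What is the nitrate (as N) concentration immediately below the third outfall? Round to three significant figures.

After outfall 1: Q = 913.0 + 31.10 = 944.1 ML/d; C = (913.0·1.600 + 31.10·23.80)/944.1 = 2.331 mg/L.
After outfall 2: Q = 944.1 + 138.0 = 1082 ML/d; C = (944.1·2.331 + 138.0·50.30)/1082 = 8.449 mg/L.
After outfall 3: Q = 1082 + 156.0 = 1238 ML/d; C = (1082·8.449 + 156.0·51.00)/1238 = 13.81 mg/L.

13.8 mg/L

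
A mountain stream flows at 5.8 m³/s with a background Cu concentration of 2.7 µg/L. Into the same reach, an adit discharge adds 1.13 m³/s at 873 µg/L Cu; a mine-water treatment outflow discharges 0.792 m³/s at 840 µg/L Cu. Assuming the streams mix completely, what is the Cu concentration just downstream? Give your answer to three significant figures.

216 µg/L

After mixing, C = (5.800·2.700 + 1.130·873.0 + 0.7920·840.0) / 7.722 = 1667/7.722 = 215.9 µg/L.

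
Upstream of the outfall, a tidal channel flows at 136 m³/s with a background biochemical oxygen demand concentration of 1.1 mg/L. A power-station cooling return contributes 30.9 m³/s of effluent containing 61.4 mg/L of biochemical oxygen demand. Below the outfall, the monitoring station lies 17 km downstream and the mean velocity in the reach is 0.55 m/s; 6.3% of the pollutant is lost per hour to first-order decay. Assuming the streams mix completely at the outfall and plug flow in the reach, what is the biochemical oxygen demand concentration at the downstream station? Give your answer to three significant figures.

Flow-weighted average: C = (136.0·1.100 + 30.90·61.40) / 166.9 = 2047/166.9 = 12.26 mg/L.
Travel time t = 17·1000 / 0.55 = 30910 s = 8.586 h.
6.3%/h lost → k = −ln(1 − 0.063) = 0.06507 h⁻¹.
Applying C = C₀e^(−kt): 12.26 × 0.5720 = 7.014 mg/L.

7.01 mg/L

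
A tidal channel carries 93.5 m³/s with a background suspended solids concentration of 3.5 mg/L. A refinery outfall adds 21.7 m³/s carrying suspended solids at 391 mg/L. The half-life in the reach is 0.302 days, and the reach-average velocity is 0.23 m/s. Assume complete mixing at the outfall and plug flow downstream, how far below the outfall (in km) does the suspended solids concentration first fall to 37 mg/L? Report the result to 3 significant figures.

6.29 km

After mixing, C = (93.50·3.500 + 21.70·391.0) / 115.2 = 8812/115.2 = 76.49 mg/L.
Half-life 0.302 d → k = ln 2 / 0.302 = 2.295 d⁻¹.
Set 76.49·exp(−k·t) = 37 → t = ln(76.49/37)/k = 27340 s = 7.594 h.
Distance = v·t = 0.23·27340 = 6288 m = 6.288 km.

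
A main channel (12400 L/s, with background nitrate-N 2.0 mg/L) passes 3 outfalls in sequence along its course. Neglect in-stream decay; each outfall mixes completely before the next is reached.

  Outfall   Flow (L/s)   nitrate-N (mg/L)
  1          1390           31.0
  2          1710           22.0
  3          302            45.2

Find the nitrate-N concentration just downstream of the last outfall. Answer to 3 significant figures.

Outfall 1: combined Q = 13790 L/s; C = (12400·2.000 + 1390·31.00)/13790 = 4.923 mg/L.
Outfall 2: combined Q = 15500 L/s; C = (13790·4.923 + 1710·22.00)/15500 = 6.807 mg/L.
Outfall 3: combined Q = 15800 L/s; C = (15500·6.807 + 302.0·45.20)/15800 = 7.541 mg/L.

7.54 mg/L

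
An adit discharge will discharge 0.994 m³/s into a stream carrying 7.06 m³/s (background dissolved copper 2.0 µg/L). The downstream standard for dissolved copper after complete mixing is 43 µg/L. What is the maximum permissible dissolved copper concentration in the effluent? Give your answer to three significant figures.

334 µg/L

At the limit, (Qr·Cr + Qe·Cₑ)/(Qr + Qe) = 43:
Cₑ = (8.054·43 − 7.060·2.000) / 0.9940 = 334.2 µg/L.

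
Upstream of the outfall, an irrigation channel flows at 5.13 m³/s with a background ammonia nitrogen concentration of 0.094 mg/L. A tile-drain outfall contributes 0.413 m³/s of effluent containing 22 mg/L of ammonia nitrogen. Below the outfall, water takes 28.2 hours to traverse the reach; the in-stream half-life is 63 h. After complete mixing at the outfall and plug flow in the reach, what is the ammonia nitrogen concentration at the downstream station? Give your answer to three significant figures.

Mixed concentration C = ΣQC/ΣQ = (5.130·0.09400 + 0.4130·22.00) / 5.543 = 9.568/5.543 = 1.726 mg/L.
Half-life 63 h → k = ln 2 / 63 = 0.01100 h⁻¹ = 0.2641 d⁻¹.
Applying C = C₀e^(−kt): 1.726 × 0.7333 = 1.266 mg/L.

1.27 mg/L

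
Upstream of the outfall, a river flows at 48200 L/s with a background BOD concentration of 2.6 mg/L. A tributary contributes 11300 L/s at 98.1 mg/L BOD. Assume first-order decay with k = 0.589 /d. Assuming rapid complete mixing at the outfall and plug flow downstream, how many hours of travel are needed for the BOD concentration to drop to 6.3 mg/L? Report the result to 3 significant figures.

48.5 h

Mixed concentration C = ΣQC/ΣQ = (48200·2.600 + 11300·98.10) / 59500 = 1234000/59500 = 20.74 mg/L.
20.74·exp(−k·t) = 6.3 → t = ln(20.74/6.3)/k = 174800 s = 48.54 h.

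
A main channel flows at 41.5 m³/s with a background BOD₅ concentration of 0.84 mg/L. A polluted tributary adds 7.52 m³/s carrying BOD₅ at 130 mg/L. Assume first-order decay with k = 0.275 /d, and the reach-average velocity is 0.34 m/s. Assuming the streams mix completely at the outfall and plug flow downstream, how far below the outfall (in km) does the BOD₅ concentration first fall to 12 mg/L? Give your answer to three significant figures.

After mixing, C = (41.50·0.8400 + 7.520·130.0) / 49.02 = 1012/49.02 = 20.65 mg/L.
Set 20.65·exp(−k·t) = 12 → t = ln(20.65/12)/k = 170600 s = 47.39 h.
Distance = v·t = 0.34·170600 = 58000 m = 58.00 km.

58.0 km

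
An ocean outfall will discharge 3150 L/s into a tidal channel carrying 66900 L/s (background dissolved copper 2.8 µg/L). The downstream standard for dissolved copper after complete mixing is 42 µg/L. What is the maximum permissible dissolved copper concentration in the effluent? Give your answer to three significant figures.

At the limit, (Qr·Cr + Qe·Cₑ)/(Qr + Qe) = 42:
Cₑ = (70050·42 − 66900·2.800) / 3150 = 874.5 µg/L.

875 µg/L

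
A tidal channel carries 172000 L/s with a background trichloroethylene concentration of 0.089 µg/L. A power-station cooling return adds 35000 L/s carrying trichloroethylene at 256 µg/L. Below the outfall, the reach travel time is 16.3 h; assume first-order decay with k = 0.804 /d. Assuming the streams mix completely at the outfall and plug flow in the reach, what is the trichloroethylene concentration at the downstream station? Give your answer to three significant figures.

25.1 µg/L

Flow-weighted average: C = (172000·0.08900 + 35000·256.0) / 207000 = 8975000/207000 = 43.36 µg/L.
After decay, C = 43.36 × e^(−kt) = 43.36 × 0.5792 = 25.11 µg/L.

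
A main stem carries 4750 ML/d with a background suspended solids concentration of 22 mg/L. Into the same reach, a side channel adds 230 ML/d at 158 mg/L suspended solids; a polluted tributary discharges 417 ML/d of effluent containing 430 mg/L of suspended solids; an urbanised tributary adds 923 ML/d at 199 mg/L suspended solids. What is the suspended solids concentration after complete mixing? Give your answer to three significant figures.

Mass balance: C = (4750·22.00 + 230.0·158.0 + 417.0·430.0 + 923.0·199.0) / 6320 = 503800/6320 = 79.72 mg/L.

79.7 mg/L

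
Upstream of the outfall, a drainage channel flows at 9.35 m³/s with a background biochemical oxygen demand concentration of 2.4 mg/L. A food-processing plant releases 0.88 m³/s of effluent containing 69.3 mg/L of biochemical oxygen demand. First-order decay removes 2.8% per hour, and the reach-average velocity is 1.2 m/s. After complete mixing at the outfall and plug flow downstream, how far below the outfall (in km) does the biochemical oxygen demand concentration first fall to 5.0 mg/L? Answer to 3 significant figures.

Mixed concentration C = ΣQC/ΣQ = (9.350·2.400 + 0.8800·69.30) / 10.23 = 83.42/10.23 = 8.155 mg/L.
2.8%/h lost → k = −ln(1 − 0.028) = 0.02840 h⁻¹.
Set 8.155·exp(−k·t) = 5.0 → t = ln(8.155/5.0)/k = 62010 s = 17.22 h.
Distance = v·t = 1.2·62010 = 74410 m = 74.41 km.

74.4 km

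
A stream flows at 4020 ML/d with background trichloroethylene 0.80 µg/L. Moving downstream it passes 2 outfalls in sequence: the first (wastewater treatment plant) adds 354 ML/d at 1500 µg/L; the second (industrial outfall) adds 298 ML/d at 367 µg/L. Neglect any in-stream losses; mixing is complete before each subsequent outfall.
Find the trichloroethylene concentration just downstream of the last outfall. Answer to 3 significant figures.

Outfall 1: combined Q = 4374 ML/d; C = (4020·0.8000 + 354.0·1500)/4374 = 122.1 µg/L.
Outfall 2: combined Q = 4672 ML/d; C = (4374·122.1 + 298.0·367.0)/4672 = 137.8 µg/L.

138 µg/L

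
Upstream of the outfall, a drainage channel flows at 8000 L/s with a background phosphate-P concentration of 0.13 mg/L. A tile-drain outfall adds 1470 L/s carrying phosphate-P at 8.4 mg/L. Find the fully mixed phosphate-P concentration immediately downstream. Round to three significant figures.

After mixing, C = (8000·0.1300 + 1470·8.400) / 9470 = 13390/9470 = 1.414 mg/L.

1.41 mg/L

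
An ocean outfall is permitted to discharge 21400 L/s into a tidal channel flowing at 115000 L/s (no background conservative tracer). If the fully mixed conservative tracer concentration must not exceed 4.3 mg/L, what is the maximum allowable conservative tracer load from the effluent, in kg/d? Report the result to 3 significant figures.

Mass balance at the limit: 115000·0 + 21400·Cₑ = 136400·4.3 → Cₑ = 27.41 mg/L.
21400 L/s = 21.40 m³/s. Load = 21.40 m³/s × 27.41 g/m³ × 86 400 s/d = 50680 kg/d.

50700 kg/d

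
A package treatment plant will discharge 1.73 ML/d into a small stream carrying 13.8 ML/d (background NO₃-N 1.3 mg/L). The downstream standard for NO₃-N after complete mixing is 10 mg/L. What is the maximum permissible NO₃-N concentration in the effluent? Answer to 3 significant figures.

At the limit, (Qr·Cr + Qe·Cₑ)/(Qr + Qe) = 10:
Cₑ = (15.53·10 − 13.80·1.300) / 1.730 = 79.40 mg/L.

79.4 mg/L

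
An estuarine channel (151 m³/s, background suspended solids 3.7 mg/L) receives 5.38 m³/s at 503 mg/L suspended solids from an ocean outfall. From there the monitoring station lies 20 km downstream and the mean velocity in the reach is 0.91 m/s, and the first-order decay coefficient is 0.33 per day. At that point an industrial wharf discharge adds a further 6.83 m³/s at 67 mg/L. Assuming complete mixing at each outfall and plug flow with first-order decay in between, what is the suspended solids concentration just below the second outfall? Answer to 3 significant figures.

Conservation of mass: C = (151.0·3.700 + 5.380·503.0) / 156.4 = 3265/156.4 = 20.88 mg/L; combined flow 156.4 m³/s.
Travel time t = 20·1000 / 0.91 = 21980 s = 6.105 h.
After decay, C = 20.88 × e^(−kt) = 20.88 × 0.9195 = 19.20 mg/L.
Second outfall: C = (156.4·19.20 + 6.830·67.00)/163.2 = 21.20 mg/L.

21.2 mg/L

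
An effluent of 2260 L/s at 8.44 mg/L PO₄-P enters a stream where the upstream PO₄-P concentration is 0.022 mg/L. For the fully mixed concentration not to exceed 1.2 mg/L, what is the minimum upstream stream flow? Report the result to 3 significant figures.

Set C_mix = 1.2: (Q·0.02200 + 2260·8.440) / (Q + 2260) = 1.2
→ Q = 2260·(8.440 − 1.2)/(1.2 − 0.02200) = 13890 L/s.

13900 L/s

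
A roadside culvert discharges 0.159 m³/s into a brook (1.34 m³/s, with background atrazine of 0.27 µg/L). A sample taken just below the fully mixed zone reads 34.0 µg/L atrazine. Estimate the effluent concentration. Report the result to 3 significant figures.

Mass balance: 1.340·0.2700 + 0.1590·Cₑ = 1.499·34.00
→ Cₑ = (1.499·34.00 − 1.340·0.2700) / 0.1590 = 318.3 µg/L.

318 µg/L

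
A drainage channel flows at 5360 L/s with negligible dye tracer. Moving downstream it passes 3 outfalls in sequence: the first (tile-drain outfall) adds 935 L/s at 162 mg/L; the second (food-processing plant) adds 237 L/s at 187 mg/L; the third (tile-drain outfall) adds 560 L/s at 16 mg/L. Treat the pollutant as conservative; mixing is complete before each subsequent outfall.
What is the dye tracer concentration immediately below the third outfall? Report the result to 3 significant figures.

After outfall 1: Q = 5360 + 935.0 = 6295 L/s; C = (5360·0 + 935.0·162.0)/6295 = 24.06 mg/L.
After outfall 2: Q = 6295 + 237.0 = 6532 L/s; C = (6295·24.06 + 237.0·187.0)/6532 = 29.97 mg/L.
After outfall 3: Q = 6532 + 560.0 = 7092 L/s; C = (6532·29.97 + 560.0·16.00)/7092 = 28.87 mg/L.

28.9 mg/L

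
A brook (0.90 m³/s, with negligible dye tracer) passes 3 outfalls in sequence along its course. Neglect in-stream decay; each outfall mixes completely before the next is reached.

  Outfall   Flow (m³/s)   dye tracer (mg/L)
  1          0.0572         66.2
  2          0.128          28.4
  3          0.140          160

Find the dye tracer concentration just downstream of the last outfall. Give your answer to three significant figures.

24.3 mg/L

After outfall 1: Q = 0.9000 + 0.05720 = 0.9572 m³/s; C = (0.9000·0 + 0.05720·66.20)/0.9572 = 3.956 mg/L.
After outfall 2: Q = 0.9572 + 0.1280 = 1.085 m³/s; C = (0.9572·3.956 + 0.1280·28.40)/1.085 = 6.839 mg/L.
After outfall 3: Q = 1.085 + 0.1400 = 1.225 m³/s; C = (1.085·6.839 + 0.1400·160.0)/1.225 = 24.34 mg/L.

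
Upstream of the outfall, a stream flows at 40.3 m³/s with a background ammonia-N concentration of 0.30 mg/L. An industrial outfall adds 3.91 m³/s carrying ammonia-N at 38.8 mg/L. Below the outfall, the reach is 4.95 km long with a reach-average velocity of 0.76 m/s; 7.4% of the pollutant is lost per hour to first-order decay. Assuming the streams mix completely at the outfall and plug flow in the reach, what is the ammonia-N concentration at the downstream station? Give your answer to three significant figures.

3.22 mg/L

Conservation of mass: C = (40.30·0.3000 + 3.910·38.80) / 44.21 = 163.8/44.21 = 3.705 mg/L.
Travel time t = 4.95·1000 / 0.76 = 6513 s = 1.809 h.
7.4%/h lost → k = −ln(1 − 0.074) = 0.07688 h⁻¹.
Applying C = C₀e^(−kt): 3.705 × 0.8701 = 3.224 mg/L.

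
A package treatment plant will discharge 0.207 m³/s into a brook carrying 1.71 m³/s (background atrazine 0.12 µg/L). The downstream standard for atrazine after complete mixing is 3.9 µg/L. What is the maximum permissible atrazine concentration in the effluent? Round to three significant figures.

At the limit, (Qr·Cr + Qe·Cₑ)/(Qr + Qe) = 3.9:
Cₑ = (1.917·3.9 − 1.710·0.1200) / 0.2070 = 35.13 µg/L.

35.1 µg/L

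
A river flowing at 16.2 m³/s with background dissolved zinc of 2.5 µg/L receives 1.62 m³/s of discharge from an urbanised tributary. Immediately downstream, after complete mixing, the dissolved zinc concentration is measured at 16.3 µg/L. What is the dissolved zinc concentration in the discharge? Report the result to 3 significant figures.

Mass balance: 16.20·2.500 + 1.620·Cₑ = 17.82·16.30
→ Cₑ = (17.82·16.30 − 16.20·2.500) / 1.620 = 154.3 µg/L.

154 µg/L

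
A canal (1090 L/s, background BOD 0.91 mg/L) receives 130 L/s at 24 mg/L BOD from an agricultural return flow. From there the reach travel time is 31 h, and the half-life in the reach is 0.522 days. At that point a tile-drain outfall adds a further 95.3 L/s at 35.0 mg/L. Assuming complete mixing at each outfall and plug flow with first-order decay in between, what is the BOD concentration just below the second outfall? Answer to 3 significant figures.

After mixing, C = (1090·0.9100 + 130.0·24.00) / 1220 = 4112/1220 = 3.370 mg/L; combined flow 1220 L/s.
Half-life 0.522 d → k = ln 2 / 0.522 = 1.328 d⁻¹.
Decay over the reach: 3.370·exp(−kt) = 3.370·0.1799 = 0.6065 mg/L.
Second outfall: C = (1220·0.6065 + 95.30·35.00)/1315 = 3.098 mg/L.

3.10 mg/L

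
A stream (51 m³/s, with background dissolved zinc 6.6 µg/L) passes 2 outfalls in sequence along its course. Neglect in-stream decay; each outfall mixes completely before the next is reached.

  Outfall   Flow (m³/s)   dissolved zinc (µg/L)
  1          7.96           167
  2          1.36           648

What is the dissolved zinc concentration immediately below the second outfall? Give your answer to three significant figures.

Outfall 1: combined Q = 58.96 m³/s; C = (51.00·6.600 + 7.960·167.0)/58.96 = 28.26 µg/L.
Outfall 2: combined Q = 60.32 m³/s; C = (58.96·28.26 + 1.360·648.0)/60.32 = 42.23 µg/L.

42.2 µg/L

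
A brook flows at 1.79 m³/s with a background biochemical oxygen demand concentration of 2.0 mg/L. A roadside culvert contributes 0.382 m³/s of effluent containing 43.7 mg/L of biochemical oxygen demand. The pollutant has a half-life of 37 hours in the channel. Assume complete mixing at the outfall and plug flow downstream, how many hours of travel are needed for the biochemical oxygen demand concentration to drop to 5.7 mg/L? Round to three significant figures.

Conservation of mass: C = (1.790·2.000 + 0.3820·43.70) / 2.172 = 20.27/2.172 = 9.334 mg/L.
Half-life 37 h → k = ln 2 / 37 = 0.01873 h⁻¹ = 0.4496 d⁻¹.
9.334·exp(−k·t) = 5.7 → t = ln(9.334/5.7)/k = 94780 s = 26.33 h.

26.3 h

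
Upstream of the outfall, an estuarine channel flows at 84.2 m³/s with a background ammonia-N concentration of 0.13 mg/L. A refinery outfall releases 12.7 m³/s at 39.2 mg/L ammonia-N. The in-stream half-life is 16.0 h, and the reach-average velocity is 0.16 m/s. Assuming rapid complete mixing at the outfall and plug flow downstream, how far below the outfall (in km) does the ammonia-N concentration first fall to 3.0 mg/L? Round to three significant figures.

Mass balance: C = (84.20·0.1300 + 12.70·39.20) / 96.90 = 508.8/96.90 = 5.251 mg/L.
Half-life 16.0 h → k = ln 2 / 16.0 = 0.04332 h⁻¹ = 1.040 d⁻¹.
Set 5.251·exp(−k·t) = 3.0 → t = ln(5.251/3.0)/k = 46510 s = 12.92 h.
Distance = v·t = 0.16·46510 = 7442 m = 7.442 km.

7.44 km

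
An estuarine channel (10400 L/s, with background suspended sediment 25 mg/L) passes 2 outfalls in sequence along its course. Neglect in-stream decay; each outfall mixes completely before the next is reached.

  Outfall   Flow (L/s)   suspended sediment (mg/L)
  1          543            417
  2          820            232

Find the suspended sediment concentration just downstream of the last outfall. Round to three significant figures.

Below outfall 1: Q → 10940 L/s, C = (10400·25.00 + 543.0·417.0)/10940 = 44.45 mg/L.
Below outfall 2: Q → 11760 L/s, C = (10940·44.45 + 820.0·232.0)/11760 = 57.53 mg/L.

57.5 mg/L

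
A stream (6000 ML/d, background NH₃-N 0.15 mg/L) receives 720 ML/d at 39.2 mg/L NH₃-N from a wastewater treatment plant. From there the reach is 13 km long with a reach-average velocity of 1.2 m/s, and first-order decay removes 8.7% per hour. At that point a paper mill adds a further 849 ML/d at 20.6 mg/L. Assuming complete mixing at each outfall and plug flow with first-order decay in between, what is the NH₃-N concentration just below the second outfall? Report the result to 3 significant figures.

Mass balance: C = (6000·0.1500 + 720.0·39.20) / 6720 = 29120/6720 = 4.334 mg/L; combined flow 6720 ML/d.
Travel time t = 13·1000 / 1.2 = 10830 s = 3.009 h.
8.7%/h lost → k = −ln(1 − 0.087) = 0.09102 h⁻¹.
Applying C = C₀e^(−kt): 4.334 × 0.7604 = 3.296 mg/L.
At the second outfall, C = (6720·3.296 + 849.0·20.60) / (6720 + 849.0) = 5.237 mg/L.

5.24 mg/L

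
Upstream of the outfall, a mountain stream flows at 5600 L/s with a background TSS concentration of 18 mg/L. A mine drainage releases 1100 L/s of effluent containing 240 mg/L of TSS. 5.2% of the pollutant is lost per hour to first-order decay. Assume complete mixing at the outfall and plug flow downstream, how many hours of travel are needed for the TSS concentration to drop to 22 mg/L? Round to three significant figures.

Flow-weighted average: C = (5600·18.00 + 1100·240.0) / 6700 = 364800/6700 = 54.45 mg/L.
5.2%/h lost → k = −ln(1 − 0.052) = 0.05340 h⁻¹.
54.45·exp(−k·t) = 22 → t = ln(54.45/22)/k = 61090 s = 16.97 h.

17.0 h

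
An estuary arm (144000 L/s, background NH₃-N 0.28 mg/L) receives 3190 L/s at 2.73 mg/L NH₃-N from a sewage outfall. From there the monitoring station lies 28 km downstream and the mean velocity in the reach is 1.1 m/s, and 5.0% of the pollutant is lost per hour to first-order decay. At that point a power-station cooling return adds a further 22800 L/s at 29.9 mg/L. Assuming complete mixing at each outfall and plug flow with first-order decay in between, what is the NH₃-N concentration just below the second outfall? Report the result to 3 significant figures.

After mixing, C = (144000·0.2800 + 3190·2.730) / 147200 = 49030/147200 = 0.3331 mg/L; combined flow 147200 L/s.
Travel time t = 28·1000 / 1.1 = 25450 s = 7.071 h.
5.0%/h lost → k = −ln(1 − 0.05) = 0.05129 h⁻¹.
Decay over the reach: 0.3331·exp(−kt) = 0.3331·0.6958 = 0.2318 mg/L.
Second outfall: C = (147200·0.2318 + 22800·29.90)/170000 = 4.211 mg/L.

4.21 mg/L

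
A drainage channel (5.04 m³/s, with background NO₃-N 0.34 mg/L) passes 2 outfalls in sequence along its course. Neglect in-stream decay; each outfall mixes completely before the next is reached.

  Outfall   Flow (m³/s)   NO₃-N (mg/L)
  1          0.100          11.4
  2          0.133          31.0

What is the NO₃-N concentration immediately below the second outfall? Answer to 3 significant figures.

1.32 mg/L

Outfall 1: combined Q = 5.140 m³/s; C = (5.040·0.3400 + 0.1000·11.40)/5.140 = 0.5552 mg/L.
Outfall 2: combined Q = 5.273 m³/s; C = (5.140·0.5552 + 0.1330·31.00)/5.273 = 1.323 mg/L.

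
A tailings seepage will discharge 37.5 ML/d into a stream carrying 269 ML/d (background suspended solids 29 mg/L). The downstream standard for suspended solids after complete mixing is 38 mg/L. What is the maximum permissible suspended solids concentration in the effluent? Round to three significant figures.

At the limit, (Qr·Cr + Qe·Cₑ)/(Qr + Qe) = 38:
Cₑ = (306.5·38 − 269.0·29.00) / 37.50 = 102.6 mg/L.

103 mg/L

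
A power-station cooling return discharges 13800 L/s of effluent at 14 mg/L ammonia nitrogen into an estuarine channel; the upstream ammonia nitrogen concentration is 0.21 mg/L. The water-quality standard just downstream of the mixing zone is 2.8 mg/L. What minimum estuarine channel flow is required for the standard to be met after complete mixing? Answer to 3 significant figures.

Set C_mix = 2.8: (Q·0.2100 + 13800·14.00) / (Q + 13800) = 2.8
→ Q = 13800·(14.00 − 2.8)/(2.8 − 0.2100) = 59680 L/s.

59700 L/s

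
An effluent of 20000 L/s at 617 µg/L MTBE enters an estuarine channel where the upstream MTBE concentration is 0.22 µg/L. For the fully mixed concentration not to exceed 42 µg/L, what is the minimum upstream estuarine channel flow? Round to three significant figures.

Set C_mix = 42: (Q·0.2200 + 20000·617.0) / (Q + 20000) = 42
→ Q = 20000·(617.0 − 42)/(42 − 0.2200) = 275300 L/s.

275000 L/s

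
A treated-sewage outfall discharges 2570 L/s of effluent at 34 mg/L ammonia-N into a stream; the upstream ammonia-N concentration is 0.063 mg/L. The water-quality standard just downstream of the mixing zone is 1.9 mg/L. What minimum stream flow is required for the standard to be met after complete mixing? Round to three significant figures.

44900 L/s

Set C_mix = 1.9: (Q·0.06300 + 2570·34.00) / (Q + 2570) = 1.9
→ Q = 2570·(34.00 − 1.9)/(1.9 − 0.06300) = 44910 L/s.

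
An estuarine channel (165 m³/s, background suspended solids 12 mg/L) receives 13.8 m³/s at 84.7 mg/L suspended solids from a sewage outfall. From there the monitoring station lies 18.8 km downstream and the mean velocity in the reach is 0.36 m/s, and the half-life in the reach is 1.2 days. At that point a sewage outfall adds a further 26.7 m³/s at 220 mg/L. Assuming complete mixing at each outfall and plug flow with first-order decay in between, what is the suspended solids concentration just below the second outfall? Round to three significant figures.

Flow-weighted average: C = (165.0·12.00 + 13.80·84.70) / 178.8 = 3149/178.8 = 17.61 mg/L; combined flow 178.8 m³/s.
Travel time t = 18.8·1000 / 0.36 = 52220 s = 14.51 h.
Half-life 1.2 d → k = ln 2 / 1.2 = 0.5776 d⁻¹.
Decay over the reach: 17.61·exp(−kt) = 17.61·0.7053 = 12.42 mg/L.
At the second outfall, C = (178.8·12.42 + 26.70·220.0) / (178.8 + 26.70) = 39.39 mg/L.

39.4 mg/L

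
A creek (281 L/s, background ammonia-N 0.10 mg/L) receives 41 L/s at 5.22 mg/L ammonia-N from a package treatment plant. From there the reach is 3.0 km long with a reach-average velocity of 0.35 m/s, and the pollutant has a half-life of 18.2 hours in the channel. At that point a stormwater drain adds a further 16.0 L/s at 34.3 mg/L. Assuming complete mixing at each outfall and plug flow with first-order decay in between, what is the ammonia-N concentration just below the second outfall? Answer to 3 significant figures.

2.28 mg/L

Mass balance: C = (281.0·0.1000 + 41.00·5.220) / 322.0 = 242.1/322.0 = 0.7519 mg/L; combined flow 322.0 L/s.
Travel time t = 3.0·1000 / 0.35 = 8571 s = 2.381 h.
Half-life 18.2 h → k = ln 2 / 18.2 = 0.03809 h⁻¹ = 0.9140 d⁻¹.
Decay over the reach: 0.7519·exp(−kt) = 0.7519·0.9133 = 0.6867 mg/L.
At the second outfall, C = (322.0·0.6867 + 16.00·34.30) / (322.0 + 16.00) = 2.278 mg/L.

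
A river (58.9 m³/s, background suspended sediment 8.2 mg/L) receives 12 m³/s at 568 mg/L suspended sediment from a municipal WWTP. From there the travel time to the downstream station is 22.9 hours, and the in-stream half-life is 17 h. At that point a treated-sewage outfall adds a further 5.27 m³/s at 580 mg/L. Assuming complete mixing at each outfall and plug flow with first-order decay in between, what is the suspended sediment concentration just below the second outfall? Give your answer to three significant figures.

Conservation of mass: C = (58.90·8.200 + 12.00·568.0) / 70.90 = 7299/70.90 = 102.9 mg/L; combined flow 70.90 m³/s.
Half-life 17 h → k = ln 2 / 17 = 0.04077 h⁻¹ = 0.9786 d⁻¹.
First-order decay: C = 102.9·exp(−k·t) = 102.9·0.3931 = 40.47 mg/L.
Second outfall: C = (70.90·40.47 + 5.270·580.0)/76.17 = 77.80 mg/L.

77.8 mg/L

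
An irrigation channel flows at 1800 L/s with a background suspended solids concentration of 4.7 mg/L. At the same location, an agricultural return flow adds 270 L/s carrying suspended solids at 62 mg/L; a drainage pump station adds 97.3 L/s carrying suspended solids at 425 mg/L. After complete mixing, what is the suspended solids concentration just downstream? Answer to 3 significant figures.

Mixed concentration C = ΣQC/ΣQ = (1800·4.700 + 270.0·62.00 + 97.30·425.0) / 2167 = 66550/2167 = 30.71 mg/L.

30.7 mg/L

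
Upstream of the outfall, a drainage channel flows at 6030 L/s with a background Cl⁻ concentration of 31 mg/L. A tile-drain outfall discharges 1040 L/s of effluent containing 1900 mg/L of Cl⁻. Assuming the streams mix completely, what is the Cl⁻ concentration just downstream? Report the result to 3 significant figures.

306 mg/L

Mixed concentration C = ΣQC/ΣQ = (6030·31.00 + 1040·1900) / 7070 = 2163000/7070 = 305.9 mg/L.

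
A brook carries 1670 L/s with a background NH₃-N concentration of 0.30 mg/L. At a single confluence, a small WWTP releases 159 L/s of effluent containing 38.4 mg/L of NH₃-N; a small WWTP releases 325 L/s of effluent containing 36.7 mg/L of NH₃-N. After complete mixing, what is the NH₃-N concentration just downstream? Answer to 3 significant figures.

8.60 mg/L

Mass balance: C = (1670·0.3000 + 159.0·38.40 + 325.0·36.70) / 2154 = 18530/2154 = 8.605 mg/L.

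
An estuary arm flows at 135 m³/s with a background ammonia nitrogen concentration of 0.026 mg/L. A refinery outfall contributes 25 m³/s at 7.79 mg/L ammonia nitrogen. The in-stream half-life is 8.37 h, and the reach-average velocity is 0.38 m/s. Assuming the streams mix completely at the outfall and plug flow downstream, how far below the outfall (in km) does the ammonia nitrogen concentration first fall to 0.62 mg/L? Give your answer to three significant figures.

11.4 km

Conservation of mass: C = (135.0·0.02600 + 25.00·7.790) / 160.0 = 198.3/160.0 = 1.239 mg/L.
Half-life 8.37 h → k = ln 2 / 8.37 = 0.08281 h⁻¹ = 1.988 d⁻¹.
Set 1.239·exp(−k·t) = 0.62 → t = ln(1.239/0.62)/k = 30100 s = 8.361 h.
Distance = v·t = 0.38·30100 = 11440 m = 11.44 km.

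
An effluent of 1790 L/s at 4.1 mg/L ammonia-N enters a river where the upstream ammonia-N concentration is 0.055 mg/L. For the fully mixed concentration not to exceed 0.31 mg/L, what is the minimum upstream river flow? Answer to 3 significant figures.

26600 L/s

Set C_mix = 0.31: (Q·0.05500 + 1790·4.100) / (Q + 1790) = 0.31
→ Q = 1790·(4.100 − 0.31)/(0.31 − 0.05500) = 26600 L/s.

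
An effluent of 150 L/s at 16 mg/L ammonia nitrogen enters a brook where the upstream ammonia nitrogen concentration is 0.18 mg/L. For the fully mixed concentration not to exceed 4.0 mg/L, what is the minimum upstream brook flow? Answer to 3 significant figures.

Set C_mix = 4.0: (Q·0.1800 + 150.0·16.00) / (Q + 150.0) = 4.0
→ Q = 150.0·(16.00 − 4.0)/(4.0 − 0.1800) = 471.2 L/s.

471 L/s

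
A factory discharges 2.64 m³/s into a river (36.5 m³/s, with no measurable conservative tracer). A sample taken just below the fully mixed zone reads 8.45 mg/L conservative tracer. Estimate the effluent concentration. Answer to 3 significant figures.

Mass balance: 36.50·0 + 2.640·Cₑ = 39.14·8.450
→ Cₑ = (39.14·8.450 − 36.50·0) / 2.640 = 125.3 mg/L.

125 mg/L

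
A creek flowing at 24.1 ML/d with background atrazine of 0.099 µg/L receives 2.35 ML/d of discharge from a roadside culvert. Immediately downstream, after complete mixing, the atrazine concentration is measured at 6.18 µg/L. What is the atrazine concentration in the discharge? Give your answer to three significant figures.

Mass balance: 24.10·0.09900 + 2.350·Cₑ = 26.45·6.180
→ Cₑ = (26.45·6.180 − 24.10·0.09900) / 2.350 = 68.54 µg/L.

68.5 µg/L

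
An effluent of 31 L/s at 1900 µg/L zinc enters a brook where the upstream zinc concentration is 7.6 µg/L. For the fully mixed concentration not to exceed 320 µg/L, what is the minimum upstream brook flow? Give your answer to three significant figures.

Set C_mix = 320: (Q·7.600 + 31.00·1900) / (Q + 31.00) = 320
→ Q = 31.00·(1900 − 320)/(320 − 7.600) = 156.8 L/s.

157 L/s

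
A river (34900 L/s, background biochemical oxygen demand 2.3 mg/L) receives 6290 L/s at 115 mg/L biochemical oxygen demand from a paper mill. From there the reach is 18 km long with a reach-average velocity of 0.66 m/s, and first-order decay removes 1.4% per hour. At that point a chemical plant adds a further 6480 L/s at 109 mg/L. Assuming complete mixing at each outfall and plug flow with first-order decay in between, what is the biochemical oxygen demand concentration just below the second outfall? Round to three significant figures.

30.0 mg/L

Conservation of mass: C = (34900·2.300 + 6290·115.0) / 41190 = 803600/41190 = 19.51 mg/L; combined flow 41190 L/s.
Travel time t = 18·1000 / 0.66 = 27270 s = 7.576 h.
1.4%/h lost → k = −ln(1 − 0.014) = 0.01410 h⁻¹.
First-order decay: C = 19.51·exp(−k·t) = 19.51·0.8987 = 17.53 mg/L.
Second outfall: C = (41190·17.53 + 6480·109.0)/47670 = 29.97 mg/L.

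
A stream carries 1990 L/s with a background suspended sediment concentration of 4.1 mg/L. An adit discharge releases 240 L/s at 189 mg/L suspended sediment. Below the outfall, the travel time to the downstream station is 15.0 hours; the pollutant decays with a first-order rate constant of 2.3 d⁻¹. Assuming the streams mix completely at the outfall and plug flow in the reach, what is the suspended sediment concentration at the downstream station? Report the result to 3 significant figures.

5.70 mg/L

Mass balance: C = (1990·4.100 + 240.0·189.0) / 2230 = 53520/2230 = 24.00 mg/L.
First-order decay: C = 24.00·exp(−k·t) = 24.00·0.2375 = 5.700 mg/L.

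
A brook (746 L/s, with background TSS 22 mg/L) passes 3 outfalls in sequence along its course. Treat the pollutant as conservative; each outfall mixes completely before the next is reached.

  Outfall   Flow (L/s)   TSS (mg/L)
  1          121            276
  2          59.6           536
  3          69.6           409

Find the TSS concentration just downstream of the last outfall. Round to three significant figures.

After outfall 1: Q = 746.0 + 121.0 = 867.0 L/s; C = (746.0·22.00 + 121.0·276.0)/867.0 = 57.45 mg/L.
After outfall 2: Q = 867.0 + 59.60 = 926.6 L/s; C = (867.0·57.45 + 59.60·536.0)/926.6 = 88.23 mg/L.
After outfall 3: Q = 926.6 + 69.60 = 996.2 L/s; C = (926.6·88.23 + 69.60·409.0)/996.2 = 110.6 mg/L.

111 mg/L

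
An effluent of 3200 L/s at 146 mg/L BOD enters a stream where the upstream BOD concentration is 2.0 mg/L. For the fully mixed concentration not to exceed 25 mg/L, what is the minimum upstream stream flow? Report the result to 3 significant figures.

16800 L/s

Set C_mix = 25: (Q·2.000 + 3200·146.0) / (Q + 3200) = 25
→ Q = 3200·(146.0 − 25)/(25 − 2.000) = 16830 L/s.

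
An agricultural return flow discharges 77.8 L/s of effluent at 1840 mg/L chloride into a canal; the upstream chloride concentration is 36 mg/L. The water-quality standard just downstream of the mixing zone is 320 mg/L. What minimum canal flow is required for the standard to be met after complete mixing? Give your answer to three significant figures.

416 L/s

Set C_mix = 320: (Q·36.00 + 77.80·1840) / (Q + 77.80) = 320
→ Q = 77.80·(1840 − 320)/(320 − 36.00) = 416.4 L/s.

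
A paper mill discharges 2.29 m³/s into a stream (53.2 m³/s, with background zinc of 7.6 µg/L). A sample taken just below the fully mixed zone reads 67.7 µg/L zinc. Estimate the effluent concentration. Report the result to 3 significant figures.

Mass balance: 53.20·7.600 + 2.290·Cₑ = 55.49·67.70
→ Cₑ = (55.49·67.70 − 53.20·7.600) / 2.290 = 1464 µg/L.

1460 µg/L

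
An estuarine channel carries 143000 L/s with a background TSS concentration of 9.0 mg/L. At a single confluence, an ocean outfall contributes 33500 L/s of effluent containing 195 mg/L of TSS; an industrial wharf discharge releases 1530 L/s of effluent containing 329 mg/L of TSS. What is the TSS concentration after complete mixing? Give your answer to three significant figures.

46.7 mg/L

Mass balance: C = (143000·9.000 + 33500·195.0 + 1530·329.0) / 178000 = 8323000/178000 = 46.75 mg/L.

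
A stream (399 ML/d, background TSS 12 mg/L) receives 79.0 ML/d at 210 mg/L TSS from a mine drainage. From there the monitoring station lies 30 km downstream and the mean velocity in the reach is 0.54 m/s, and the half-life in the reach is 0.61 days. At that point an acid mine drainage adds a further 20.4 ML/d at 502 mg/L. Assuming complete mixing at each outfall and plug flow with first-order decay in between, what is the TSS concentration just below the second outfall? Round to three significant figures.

41.2 mg/L

After mixing, C = (399.0·12.00 + 79.00·210.0) / 478.0 = 21380/478.0 = 44.72 mg/L; combined flow 478.0 ML/d.
Travel time t = 30·1000 / 0.54 = 55560 s = 15.43 h.
Half-life 0.61 d → k = ln 2 / 0.61 = 1.136 d⁻¹.
Applying C = C₀e^(−kt): 44.72 × 0.4816 = 21.54 mg/L.
At the second outfall, C = (478.0·21.54 + 20.40·502.0) / (478.0 + 20.40) = 41.20 mg/L.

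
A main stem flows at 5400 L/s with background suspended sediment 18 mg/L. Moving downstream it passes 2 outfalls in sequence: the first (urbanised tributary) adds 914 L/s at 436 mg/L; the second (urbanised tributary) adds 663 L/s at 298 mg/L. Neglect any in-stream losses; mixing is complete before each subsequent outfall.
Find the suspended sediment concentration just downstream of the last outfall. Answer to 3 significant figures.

99.4 mg/L

After outfall 1: Q = 5400 + 914.0 = 6314 L/s; C = (5400·18.00 + 914.0·436.0)/6314 = 78.51 mg/L.
After outfall 2: Q = 6314 + 663.0 = 6977 L/s; C = (6314·78.51 + 663.0·298.0)/6977 = 99.37 mg/L.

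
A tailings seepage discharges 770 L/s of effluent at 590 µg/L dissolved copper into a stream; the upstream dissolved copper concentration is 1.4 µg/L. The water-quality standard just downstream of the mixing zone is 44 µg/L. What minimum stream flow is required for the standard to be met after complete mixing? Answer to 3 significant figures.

9870 L/s

Set C_mix = 44: (Q·1.400 + 770.0·590.0) / (Q + 770.0) = 44
→ Q = 770.0·(590.0 − 44)/(44 − 1.400) = 9869 L/s.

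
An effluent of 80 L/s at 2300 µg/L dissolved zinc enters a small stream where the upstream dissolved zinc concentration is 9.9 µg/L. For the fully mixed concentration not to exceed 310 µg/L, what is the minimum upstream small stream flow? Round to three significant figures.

Set C_mix = 310: (Q·9.900 + 80.00·2300) / (Q + 80.00) = 310
→ Q = 80.00·(2300 − 310)/(310 − 9.900) = 530.5 L/s.

530 L/s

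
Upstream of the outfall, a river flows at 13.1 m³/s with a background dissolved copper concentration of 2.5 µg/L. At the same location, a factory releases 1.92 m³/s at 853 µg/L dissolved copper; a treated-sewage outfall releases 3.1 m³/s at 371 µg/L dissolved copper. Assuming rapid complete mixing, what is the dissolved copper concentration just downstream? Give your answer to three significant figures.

156 µg/L

Conservation of mass: C = (13.10·2.500 + 1.920·853.0 + 3.100·371.0) / 18.12 = 2821/18.12 = 155.7 µg/L.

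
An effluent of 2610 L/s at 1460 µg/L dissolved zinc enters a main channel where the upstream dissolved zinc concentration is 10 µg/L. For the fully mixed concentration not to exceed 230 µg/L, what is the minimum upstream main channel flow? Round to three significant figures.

Set C_mix = 230: (Q·10.00 + 2610·1460) / (Q + 2610) = 230
→ Q = 2610·(1460 − 230)/(230 − 10.00) = 14590 L/s.

14600 L/s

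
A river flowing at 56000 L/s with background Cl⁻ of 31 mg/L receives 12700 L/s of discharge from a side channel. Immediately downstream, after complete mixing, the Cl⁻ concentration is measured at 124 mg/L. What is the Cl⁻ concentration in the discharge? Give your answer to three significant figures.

Mass balance: 56000·31.00 + 12700·Cₑ = 68700·124.0
→ Cₑ = (68700·124.0 − 56000·31.00) / 12700 = 534.1 mg/L.

534 mg/L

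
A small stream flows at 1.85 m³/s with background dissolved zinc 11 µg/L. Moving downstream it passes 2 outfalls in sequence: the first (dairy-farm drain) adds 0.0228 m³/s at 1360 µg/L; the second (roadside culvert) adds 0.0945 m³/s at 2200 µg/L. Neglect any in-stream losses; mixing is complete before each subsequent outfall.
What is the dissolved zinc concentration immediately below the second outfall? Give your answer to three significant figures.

132 µg/L

Outfall 1: combined Q = 1.873 m³/s; C = (1.850·11.00 + 0.02280·1360)/1.873 = 27.42 µg/L.
Outfall 2: combined Q = 1.967 m³/s; C = (1.873·27.42 + 0.09450·2200)/1.967 = 131.8 µg/L.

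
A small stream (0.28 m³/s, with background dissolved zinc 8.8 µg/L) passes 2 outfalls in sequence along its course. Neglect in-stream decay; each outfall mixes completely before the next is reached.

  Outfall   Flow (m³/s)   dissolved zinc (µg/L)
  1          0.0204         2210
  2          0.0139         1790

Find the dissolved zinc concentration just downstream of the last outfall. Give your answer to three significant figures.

230 µg/L

After outfall 1: Q = 0.2800 + 0.02040 = 0.3004 m³/s; C = (0.2800·8.800 + 0.02040·2210)/0.3004 = 158.3 µg/L.
After outfall 2: Q = 0.3004 + 0.01390 = 0.3143 m³/s; C = (0.3004·158.3 + 0.01390·1790)/0.3143 = 230.4 µg/L.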